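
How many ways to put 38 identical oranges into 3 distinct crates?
C(38+3-1, 3-1) = C(40, 2) = 780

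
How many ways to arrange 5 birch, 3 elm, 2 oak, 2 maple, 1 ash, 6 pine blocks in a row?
19! / (5! × 3! × 2! × 2! × 1! × 6!) = 58663725120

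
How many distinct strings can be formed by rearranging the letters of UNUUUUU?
7! / (6! × 1!) = 7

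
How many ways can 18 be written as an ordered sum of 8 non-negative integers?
C(18+8-1, 8-1) = C(25, 7) = 480700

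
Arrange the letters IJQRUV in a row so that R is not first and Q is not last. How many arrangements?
By inclusion-exclusion: 6! - 2×(6-1)! + (6-2)! = 720 - 240 + 24 = 504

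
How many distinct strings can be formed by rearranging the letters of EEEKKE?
6! / (4! × 2!) = 15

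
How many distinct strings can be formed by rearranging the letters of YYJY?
4! / (1! × 3!) = 4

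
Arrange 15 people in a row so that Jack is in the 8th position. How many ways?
Fix one position: (15-1)! = 87178291200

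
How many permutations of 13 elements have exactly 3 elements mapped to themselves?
Choose the 3 fixed points C(13,3) = 286, derange the rest: !10 = Σ_{j=0}^{10} (-1)^j·10!/j! = 3628800 - 3628800 + 1814400 - 604800 + 151200 - 30240 + 5040 - 720 + 90 - 10 + 1 = 1334961. Product = 286 × 1334961 = 381798846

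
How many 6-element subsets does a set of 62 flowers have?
C(62,6) = 62!/(6!×56!) = 61474519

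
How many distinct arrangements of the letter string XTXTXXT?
7! / (4! × 3!) = 35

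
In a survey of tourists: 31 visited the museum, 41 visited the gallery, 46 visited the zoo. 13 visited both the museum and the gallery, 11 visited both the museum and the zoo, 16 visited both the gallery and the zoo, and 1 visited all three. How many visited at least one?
|A∪B∪C| = 31+41+46-13-11-16+1 = 79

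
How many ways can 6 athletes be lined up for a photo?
6! = 720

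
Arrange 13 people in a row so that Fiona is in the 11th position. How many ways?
Fix one position: (13-1)! = 479001600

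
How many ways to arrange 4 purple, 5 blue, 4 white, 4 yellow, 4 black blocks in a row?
21! / (4! × 5! × 4! × 4! × 4!) = 1283268987000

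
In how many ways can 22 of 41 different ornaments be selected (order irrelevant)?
C(41,22) = 41!/(22!×19!) = 244662670200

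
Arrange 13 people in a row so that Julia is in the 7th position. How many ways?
Fix one position: (13-1)! = 479001600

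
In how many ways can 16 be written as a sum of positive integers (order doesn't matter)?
Pentagonal recurrence p(n) = p(n-1) + p(n-2) - p(n-5) - p(n-7) + p(n-12) + p(n-15) - ... gives p(0..15) = 1, 1, 2, 3, 5, 7, 11, 15, 22, 30, 42, 56, 77, 101, 135, 176. p(16) = p(15) + p(14) - p(11) - p(9) + p(4) + p(1) = 176 + 135 - 56 - 30 + 5 + 1 = 231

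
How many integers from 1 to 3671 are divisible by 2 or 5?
⌊3671/2⌋ + ⌊3671/5⌋ - ⌊3671/10⌋ = 1835 + 734 - 367 = 2202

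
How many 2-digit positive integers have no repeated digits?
First digit: 9 choices (nonzero). Then descending: 9 × 9 = 81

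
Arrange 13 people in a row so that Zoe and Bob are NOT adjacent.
Total - adjacent = 13! - (13-1)!×2 = 6227020800 - 958003200 = 5269017600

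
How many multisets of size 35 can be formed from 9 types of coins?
C(35+9-1, 9-1) = C(43, 8) = 145008513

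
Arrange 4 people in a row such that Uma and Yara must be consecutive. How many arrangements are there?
Treat the 2 as one block: (4-2+1)! × 2! = 6 × 2 = 12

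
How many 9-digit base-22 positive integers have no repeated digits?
First digit: 21 choices (nonzero). Then descending: 21 × 21 × 20 × 19 × 18 × 17 × 16 × 15 × 14 = 172299052800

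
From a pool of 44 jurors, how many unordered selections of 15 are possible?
C(44,15) = 44!/(15!×29!) = 229911617056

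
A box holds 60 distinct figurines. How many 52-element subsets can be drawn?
C(60,52) = 60!/(52!×8!) = 2558620845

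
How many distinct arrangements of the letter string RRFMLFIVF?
9! / (3! × 2! × 1! × 1! × 1! × 1!) = 30240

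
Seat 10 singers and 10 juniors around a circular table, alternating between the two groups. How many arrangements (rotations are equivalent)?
Fix one of the singers: (10-1)! ways for the remaining singers, × 10! ways for the juniors = 362880 × 3628800 = 1316818944000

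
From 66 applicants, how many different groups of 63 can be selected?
C(66,63) = 66!/(63!×3!) = 45760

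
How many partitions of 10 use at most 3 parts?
By conjugation, equals partitions of 10 into parts ≤ 3. Let r_j(i) = number of partitions of i into parts ≤ j, for i = 0..10. r_1(i) = 1 for all i; r_j(i) = r_{j-1}(i) + r_j(i-j). Rows j = 2..3: ≤2: 1 1 2 2 3 3 4 4 5 5 6; ≤3: 1 1 2 3 4 5 7 8 10 12 14. r_3(10) = 14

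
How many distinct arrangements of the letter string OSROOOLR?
8! / (4! × 2! × 1! × 1!) = 840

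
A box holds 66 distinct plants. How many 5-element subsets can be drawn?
C(66,5) = 66!/(5!×61!) = 8936928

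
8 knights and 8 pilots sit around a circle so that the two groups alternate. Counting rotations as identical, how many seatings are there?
Fix one of the knights: (8-1)! ways for the remaining knights, × 8! ways for the pilots = 5040 × 40320 = 203212800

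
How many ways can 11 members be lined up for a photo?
11! = 39916800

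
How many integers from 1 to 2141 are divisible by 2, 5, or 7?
⌊2141/2⌋+⌊2141/5⌋+⌊2141/7⌋ - ⌊2141/10⌋-⌊2141/14⌋-⌊2141/35⌋ + ⌊2141/70⌋ = 1070+428+305 - 214-152-61 + 30 = 1406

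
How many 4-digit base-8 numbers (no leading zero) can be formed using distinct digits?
First digit: 7 choices (nonzero). Then descending: 7 × 7 × 6 × 5 = 1470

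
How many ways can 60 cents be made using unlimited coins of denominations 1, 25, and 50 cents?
Coefficient of x^60 in 1/(1-x^1) · 1/(1-x^25) · 1/(1-x^50). Case on j = number of 50-cent coins (j = 0..1); remainder r = 60 - 50j is made from {1,25} in ⌊r/25⌋+1 ways. r = 60, 10 → 3 + 1 = 4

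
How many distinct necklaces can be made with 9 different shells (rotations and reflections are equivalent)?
(9-1)!/2 = 40320/2 = 20160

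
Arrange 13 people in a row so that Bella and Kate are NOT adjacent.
Total - adjacent = 13! - (13-1)!×2 = 6227020800 - 958003200 = 5269017600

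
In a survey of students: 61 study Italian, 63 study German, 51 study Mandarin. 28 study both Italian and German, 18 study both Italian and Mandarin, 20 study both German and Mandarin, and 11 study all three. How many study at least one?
|A∪B∪C| = 61+63+51-28-18-20+11 = 120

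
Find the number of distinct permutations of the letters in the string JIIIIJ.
6! / (4! × 2!) = 15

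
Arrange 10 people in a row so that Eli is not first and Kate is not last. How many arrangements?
By inclusion-exclusion: 10! - 2×(10-1)! + (10-2)! = 3628800 - 725760 + 40320 = 2943360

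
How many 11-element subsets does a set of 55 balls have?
C(55,11) = 55!/(11!×44!) = 119653565850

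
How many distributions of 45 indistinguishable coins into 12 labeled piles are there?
C(45+12-1, 12-1) = C(56, 11) = 148902215280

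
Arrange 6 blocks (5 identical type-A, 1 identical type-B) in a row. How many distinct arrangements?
6! / (5! × 1!) = 6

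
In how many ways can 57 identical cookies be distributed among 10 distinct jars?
C(57+10-1, 10-1) = C(66, 9) = 37014131440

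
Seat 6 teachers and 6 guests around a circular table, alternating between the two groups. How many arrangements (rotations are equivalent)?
Fix one of the teachers: (6-1)! ways for the remaining teachers, × 6! ways for the guests = 120 × 720 = 86400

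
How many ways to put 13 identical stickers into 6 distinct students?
C(13+6-1, 6-1) = C(18, 5) = 8568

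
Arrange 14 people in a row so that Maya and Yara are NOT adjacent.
Total - adjacent = 14! - (14-1)!×2 = 87178291200 - 12454041600 = 74724249600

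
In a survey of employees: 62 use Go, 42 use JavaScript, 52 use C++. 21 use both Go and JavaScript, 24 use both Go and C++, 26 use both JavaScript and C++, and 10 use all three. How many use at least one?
|A∪B∪C| = 62+42+52-21-24-26+10 = 95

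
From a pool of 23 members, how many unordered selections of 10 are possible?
C(23,10) = 23!/(10!×13!) = 1144066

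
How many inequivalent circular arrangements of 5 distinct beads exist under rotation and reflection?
(5-1)!/2 = 24/2 = 12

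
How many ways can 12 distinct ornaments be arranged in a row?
12! = 479001600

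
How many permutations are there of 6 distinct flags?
6! = 720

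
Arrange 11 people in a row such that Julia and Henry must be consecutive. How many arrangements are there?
Treat the 2 as one block: (11-2+1)! × 2! = 3628800 × 2 = 7257600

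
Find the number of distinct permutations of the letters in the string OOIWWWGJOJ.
10! / (1! × 3! × 2! × 1! × 3!) = 50400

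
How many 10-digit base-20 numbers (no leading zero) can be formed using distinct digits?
First digit: 19 choices (nonzero). Then descending: 19 × 19 × 18 × 17 × 16 × 15 × 14 × 13 × 12 × 11 = 636920444160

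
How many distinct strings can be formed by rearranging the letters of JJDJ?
4! / (3! × 1!) = 4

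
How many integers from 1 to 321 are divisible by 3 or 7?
⌊321/3⌋ + ⌊321/7⌋ - ⌊321/21⌋ = 107 + 45 - 15 = 137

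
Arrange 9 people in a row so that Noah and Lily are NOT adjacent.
Total - adjacent = 9! - (9-1)!×2 = 362880 - 80640 = 282240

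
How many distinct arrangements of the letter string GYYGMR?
6! / (1! × 1! × 2! × 2!) = 180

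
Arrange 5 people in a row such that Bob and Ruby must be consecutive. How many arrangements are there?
Treat the 2 as one block: (5-2+1)! × 2! = 24 × 2 = 48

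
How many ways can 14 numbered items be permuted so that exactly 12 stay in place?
Choose the 12 fixed points C(14,12) = 91, derange the rest: !2 = Σ_{j=0}^{2} (-1)^j·2!/j! = 2 - 2 + 1 = 1. Product = 91 × 1 = 91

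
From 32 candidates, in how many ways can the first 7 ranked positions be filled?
P(32,7) = 32!/(32-7)! = 16963914240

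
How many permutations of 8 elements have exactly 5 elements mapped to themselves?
Choose the 5 fixed points C(8,5) = 56, derange the rest: !3 = Σ_{j=0}^{3} (-1)^j·3!/j! = 6 - 6 + 3 - 1 = 2. Product = 56 × 2 = 112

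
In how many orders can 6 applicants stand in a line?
6! = 720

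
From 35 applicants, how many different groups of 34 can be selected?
C(35,34) = 35!/(34!×1!) = 35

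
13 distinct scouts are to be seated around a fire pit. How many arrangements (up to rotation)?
Circular: fix one position, arrange the rest. (13-1)! = 479001600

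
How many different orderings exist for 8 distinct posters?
8! = 40320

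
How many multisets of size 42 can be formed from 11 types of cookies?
C(42+11-1, 11-1) = C(52, 10) = 15820024220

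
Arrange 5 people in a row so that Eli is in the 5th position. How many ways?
Fix one position: (5-1)! = 24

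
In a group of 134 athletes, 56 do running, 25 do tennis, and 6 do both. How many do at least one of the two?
|A∪B| = |A| + |B| - |A∩B| = 56 + 25 - 6 = 75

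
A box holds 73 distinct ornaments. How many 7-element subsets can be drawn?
C(73,7) = 73!/(7!×66!) = 1629348612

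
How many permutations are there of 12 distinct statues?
12! = 479001600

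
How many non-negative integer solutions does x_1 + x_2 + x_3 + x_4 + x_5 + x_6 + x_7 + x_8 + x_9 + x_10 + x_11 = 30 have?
C(30+11-1, 11-1) = C(40, 10) = 847660528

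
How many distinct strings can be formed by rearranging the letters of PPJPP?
5! / (4! × 1!) = 5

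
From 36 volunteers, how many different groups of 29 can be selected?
C(36,29) = 36!/(29!×7!) = 8347680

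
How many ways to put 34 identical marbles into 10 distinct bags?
C(34+10-1, 10-1) = C(43, 9) = 563921995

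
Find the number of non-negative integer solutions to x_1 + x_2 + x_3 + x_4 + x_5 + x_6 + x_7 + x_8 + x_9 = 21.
C(21+9-1, 9-1) = C(29, 8) = 4292145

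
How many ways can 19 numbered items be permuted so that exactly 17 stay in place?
Choose the 17 fixed points C(19,17) = 171, derange the rest: !2 = Σ_{j=0}^{2} (-1)^j·2!/j! = 2 - 2 + 1 = 1. Product = 171 × 1 = 171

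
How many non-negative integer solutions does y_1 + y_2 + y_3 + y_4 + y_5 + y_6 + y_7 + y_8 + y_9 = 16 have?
C(16+9-1, 9-1) = C(24, 8) = 735471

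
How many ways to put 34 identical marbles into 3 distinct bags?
C(34+3-1, 3-1) = C(36, 2) = 630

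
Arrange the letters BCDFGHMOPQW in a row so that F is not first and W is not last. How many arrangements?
By inclusion-exclusion: 11! - 2×(11-1)! + (11-2)! = 39916800 - 7257600 + 362880 = 33022080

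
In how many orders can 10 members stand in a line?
10! = 3628800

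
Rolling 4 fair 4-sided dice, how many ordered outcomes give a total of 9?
Coefficient of x^9 in (x + x² + ... + x^4)^4. By inclusion-exclusion on dice exceeding 4: Σ_j (-1)^j C(4,j)·C(9-1-4j, 3) = C(4,0)·C(8,3) - C(4,1)·C(4,3) = 1·56 - 4·4 = 40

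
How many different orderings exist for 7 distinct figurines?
7! = 5040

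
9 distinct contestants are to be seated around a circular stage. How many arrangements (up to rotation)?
Circular: fix one position, arrange the rest. (9-1)! = 40320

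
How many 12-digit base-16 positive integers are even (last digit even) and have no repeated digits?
Last∈{0,2,4,6,8,10,12,14}. Last=0: 54486432000. Last nonzero: 7×14×P(14,10) = 355978022400. Total = 410464454400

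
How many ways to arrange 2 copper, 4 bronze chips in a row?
6! / (2! × 4!) = 15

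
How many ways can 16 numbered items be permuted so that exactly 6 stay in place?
Choose the 6 fixed points C(16,6) = 8008, derange the rest: !10 = Σ_{j=0}^{10} (-1)^j·10!/j! = 3628800 - 3628800 + 1814400 - 604800 + 151200 - 30240 + 5040 - 720 + 90 - 10 + 1 = 1334961. Product = 8008 × 1334961 = 10690367688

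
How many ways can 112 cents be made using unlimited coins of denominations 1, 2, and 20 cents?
Coefficient of x^112 in 1/(1-x^1) · 1/(1-x^2) · 1/(1-x^20). Case on j = number of 20-cent coins (j = 0..5); remainder r = 112 - 20j is made from {1,2} in ⌊r/2⌋+1 ways. r = 112, 92, 72, 52, 32, 12 → 57 + 47 + 37 + 27 + 17 + 7 = 192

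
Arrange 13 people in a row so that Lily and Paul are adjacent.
Treat as block: (13-1)! × 2! = 479001600 × 2 = 958003200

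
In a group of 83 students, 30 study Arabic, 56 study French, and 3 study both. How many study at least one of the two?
|A∪B| = |A| + |B| - |A∩B| = 30 + 56 - 3 = 83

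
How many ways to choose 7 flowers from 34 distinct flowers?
C(34,7) = 34!/(7!×27!) = 5379616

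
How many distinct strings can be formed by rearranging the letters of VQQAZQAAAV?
10! / (4! × 3! × 1! × 2!) = 12600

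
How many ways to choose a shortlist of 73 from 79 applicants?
C(79,73) = 79!/(73!×6!) = 277962685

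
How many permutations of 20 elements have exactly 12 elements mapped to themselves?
Choose the 12 fixed points C(20,12) = 125970, derange the rest: !8 = Σ_{j=0}^{8} (-1)^j·8!/j! = 40320 - 40320 + 20160 - 6720 + 1680 - 336 + 56 - 8 + 1 = 14833. Product = 125970 × 14833 = 1868513010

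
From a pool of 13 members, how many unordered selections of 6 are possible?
C(13,6) = 13!/(6!×7!) = 1716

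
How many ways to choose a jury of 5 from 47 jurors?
C(47,5) = 47!/(5!×42!) = 1533939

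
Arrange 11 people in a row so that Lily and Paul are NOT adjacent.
Total - adjacent = 11! - (11-1)!×2 = 39916800 - 7257600 = 32659200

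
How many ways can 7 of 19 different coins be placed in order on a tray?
P(19,7) = 19!/(19-7)! = 253955520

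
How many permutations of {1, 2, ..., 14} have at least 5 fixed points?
Exactly j fixed points: C(14,j)·!(14-j); sum over j ≥ 5 (derangement numbers via !m = (m-1)·(!(m-1) + !(m-2)): !0..!9 = 1, 0, 1, 2, 9, 44, 265, 1854, 14833, 133496). Σ_{j=5}^{14} C(14,j)·!(14-j) = C(14,5)·!9 + C(14,6)·!8 + C(14,7)·!7 + C(14,8)·!6 + C(14,9)·!5 + C(14,10)·!4 + C(14,11)·!3 + C(14,12)·!2 + C(14,13)·!1 + C(14,14)·!0 = 2002·133496 + 3003·14833 + 3432·1854 + 3003·265 + 2002·44 + 1001·9 + 364·2 + 91·1 + 14·0 + 1·1 = 319059131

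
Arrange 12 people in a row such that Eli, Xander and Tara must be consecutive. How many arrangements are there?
Treat the 3 as one block: (12-3+1)! × 3! = 3628800 × 6 = 21772800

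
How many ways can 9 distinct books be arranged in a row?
9! = 362880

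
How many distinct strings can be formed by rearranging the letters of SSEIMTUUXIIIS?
13! / (3! × 1! × 1! × 2! × 1! × 1! × 4!) = 21621600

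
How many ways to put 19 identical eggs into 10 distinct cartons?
C(19+10-1, 10-1) = C(28, 9) = 6906900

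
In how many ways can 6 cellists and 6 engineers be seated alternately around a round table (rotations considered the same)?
Fix one of the cellists: (6-1)! ways for the remaining cellists, × 6! ways for the engineers = 120 × 720 = 86400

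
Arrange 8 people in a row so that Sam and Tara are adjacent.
Treat as block: (8-1)! × 2! = 5040 × 2 = 10080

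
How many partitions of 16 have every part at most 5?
Let r_j(i) = number of partitions of i into parts ≤ j, for i = 0..16. r_1(i) = 1 for all i; r_j(i) = r_{j-1}(i) + r_j(i-j). Rows j = 2..5: ≤2: 1 1 2 2 3 3 4 4 5 5 6 6 7 7 8 8 9; ≤3: 1 1 2 3 4 5 7 8 10 12 14 16 19 21 24 27 30; ≤4: 1 1 2 3 5 6 9 11 15 18 23 27 34 39 47 54 64; ≤5: 1 1 2 3 5 7 10 13 18 23 30 37 47 57 70 84 101. r_5(16) = 101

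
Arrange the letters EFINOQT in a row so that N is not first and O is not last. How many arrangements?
By inclusion-exclusion: 7! - 2×(7-1)! + (7-2)! = 5040 - 1440 + 120 = 3720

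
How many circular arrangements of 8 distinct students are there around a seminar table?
Circular: fix one position, arrange the rest. (8-1)! = 5040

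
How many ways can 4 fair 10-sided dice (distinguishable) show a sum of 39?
Coefficient of x^39 in (x + x² + ... + x^10)^4. By inclusion-exclusion on dice exceeding 10: Σ_j (-1)^j C(4,j)·C(39-1-10j, 3) = C(4,0)·C(38,3) - C(4,1)·C(28,3) + C(4,2)·C(18,3) - C(4,3)·C(8,3) = 1·8436 - 4·3276 + 6·816 - 4·56 = 4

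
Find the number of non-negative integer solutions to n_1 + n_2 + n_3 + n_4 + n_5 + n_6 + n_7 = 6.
C(6+7-1, 7-1) = C(12, 6) = 924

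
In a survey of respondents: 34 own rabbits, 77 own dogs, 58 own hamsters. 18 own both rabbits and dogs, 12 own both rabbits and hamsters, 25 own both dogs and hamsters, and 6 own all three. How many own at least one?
|A∪B∪C| = 34+77+58-18-12-25+6 = 120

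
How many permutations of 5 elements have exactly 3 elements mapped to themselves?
Choose the 3 fixed points C(5,3) = 10, derange the rest: !2 = Σ_{j=0}^{2} (-1)^j·2!/j! = 2 - 2 + 1 = 1. Product = 10 × 1 = 10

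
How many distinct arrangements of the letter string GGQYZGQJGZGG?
12! / (1! × 2! × 2! × 6! × 1!) = 166320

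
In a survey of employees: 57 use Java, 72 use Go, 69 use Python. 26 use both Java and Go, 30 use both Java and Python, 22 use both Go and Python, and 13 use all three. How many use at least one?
|A∪B∪C| = 57+72+69-26-30-22+13 = 133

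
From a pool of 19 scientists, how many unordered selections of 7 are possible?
C(19,7) = 19!/(7!×12!) = 50388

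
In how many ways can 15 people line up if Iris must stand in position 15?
Fix one position: (15-1)! = 87178291200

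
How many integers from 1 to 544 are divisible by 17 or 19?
⌊544/17⌋ + ⌊544/19⌋ - ⌊544/323⌋ = 32 + 28 - 1 = 59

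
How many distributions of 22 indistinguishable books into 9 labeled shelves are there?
C(22+9-1, 9-1) = C(30, 8) = 5852925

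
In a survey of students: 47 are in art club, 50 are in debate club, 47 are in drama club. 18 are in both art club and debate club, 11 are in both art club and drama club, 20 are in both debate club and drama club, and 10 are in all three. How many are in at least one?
|A∪B∪C| = 47+50+47-18-11-20+10 = 105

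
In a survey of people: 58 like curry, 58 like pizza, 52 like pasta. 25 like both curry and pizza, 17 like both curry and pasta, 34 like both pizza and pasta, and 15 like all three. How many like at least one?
|A∪B∪C| = 58+58+52-25-17-34+15 = 107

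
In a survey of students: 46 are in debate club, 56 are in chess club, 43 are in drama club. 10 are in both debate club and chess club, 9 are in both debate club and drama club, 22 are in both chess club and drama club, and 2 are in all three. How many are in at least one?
|A∪B∪C| = 46+56+43-10-9-22+2 = 106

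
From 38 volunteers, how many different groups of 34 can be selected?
C(38,34) = 38!/(34!×4!) = 73815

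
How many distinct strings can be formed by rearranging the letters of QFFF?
4! / (3! × 1!) = 4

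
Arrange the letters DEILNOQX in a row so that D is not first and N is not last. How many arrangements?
By inclusion-exclusion: 8! - 2×(8-1)! + (8-2)! = 40320 - 10080 + 720 = 30960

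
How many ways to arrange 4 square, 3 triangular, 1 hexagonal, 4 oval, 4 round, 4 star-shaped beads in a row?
20! / (4! × 3! × 1! × 4! × 4! × 4!) = 1222160940000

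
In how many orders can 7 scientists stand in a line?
7! = 5040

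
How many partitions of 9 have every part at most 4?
Let r_j(i) = number of partitions of i into parts ≤ j, for i = 0..9. r_1(i) = 1 for all i; r_j(i) = r_{j-1}(i) + r_j(i-j). Rows j = 2..4: ≤2: 1 1 2 2 3 3 4 4 5 5; ≤3: 1 1 2 3 4 5 7 8 10 12; ≤4: 1 1 2 3 5 6 9 11 15 18. r_4(9) = 18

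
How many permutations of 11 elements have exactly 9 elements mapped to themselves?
Choose the 9 fixed points C(11,9) = 55, derange the rest: !2 = Σ_{j=0}^{2} (-1)^j·2!/j! = 2 - 2 + 1 = 1. Product = 55 × 1 = 55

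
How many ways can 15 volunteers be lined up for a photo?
15! = 1307674368000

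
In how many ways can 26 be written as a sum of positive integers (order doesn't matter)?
Pentagonal recurrence p(n) = p(n-1) + p(n-2) - p(n-5) - p(n-7) + p(n-12) + p(n-15) - ... gives p(0..25) = 1, 1, 2, 3, 5, 7, 11, 15, 22, 30, 42, 56, 77, 101, 135, 176, 231, 297, 385, 490, 627, 792, 1002, 1255, 1575, 1958. p(26) = p(25) + p(24) - p(21) - p(19) + p(14) + p(11) - p(4) - p(0) = 1958 + 1575 - 792 - 490 + 135 + 56 - 5 - 1 = 2436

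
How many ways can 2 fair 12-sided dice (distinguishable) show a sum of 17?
Coefficient of x^17 in (x + x² + ... + x^12)^2. By inclusion-exclusion on dice exceeding 12: Σ_j (-1)^j C(2,j)·C(17-1-12j, 1) = C(2,0)·C(16,1) - C(2,1)·C(4,1) = 1·16 - 2·4 = 8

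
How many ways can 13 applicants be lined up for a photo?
13! = 6227020800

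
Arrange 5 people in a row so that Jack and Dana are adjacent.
Treat as block: (5-1)! × 2! = 24 × 2 = 48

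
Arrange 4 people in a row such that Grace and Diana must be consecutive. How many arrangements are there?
Treat the 2 as one block: (4-2+1)! × 2! = 6 × 2 = 12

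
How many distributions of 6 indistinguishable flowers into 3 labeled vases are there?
C(6+3-1, 3-1) = C(8, 2) = 28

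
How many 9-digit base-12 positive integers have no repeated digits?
First digit: 11 choices (nonzero). Then descending: 11 × 11 × 10 × 9 × 8 × 7 × 6 × 5 × 4 = 73180800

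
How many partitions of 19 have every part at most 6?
Let r_j(i) = number of partitions of i into parts ≤ j, for i = 0..19. r_1(i) = 1 for all i; r_j(i) = r_{j-1}(i) + r_j(i-j). Rows j = 2..6: ≤2: 1 1 2 2 3 3 4 4 5 5 6 6 7 7 8 8 9 9 10 10; ≤3: 1 1 2 3 4 5 7 8 10 12 14 16 19 21 24 27 30 33 37 40; ≤4: 1 1 2 3 5 6 9 11 15 18 23 27 34 39 47 54 64 72 84 94; ≤5: 1 1 2 3 5 7 10 13 18 23 30 37 47 57 70 84 101 119 141 164; ≤6: 1 1 2 3 5 7 11 14 20 26 35 44 58 71 90 110 136 163 199 235. r_6(19) = 235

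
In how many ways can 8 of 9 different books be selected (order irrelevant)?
C(9,8) = 9!/(8!×1!) = 9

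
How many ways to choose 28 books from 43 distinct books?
C(43,28) = 43!/(28!×15!) = 151532656696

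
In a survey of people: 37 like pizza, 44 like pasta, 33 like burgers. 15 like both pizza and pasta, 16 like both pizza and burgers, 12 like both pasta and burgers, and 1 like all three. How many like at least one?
|A∪B∪C| = 37+44+33-15-16-12+1 = 72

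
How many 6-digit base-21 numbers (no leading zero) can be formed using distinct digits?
First digit: 20 choices (nonzero). Then descending: 20 × 20 × 19 × 18 × 17 × 16 = 37209600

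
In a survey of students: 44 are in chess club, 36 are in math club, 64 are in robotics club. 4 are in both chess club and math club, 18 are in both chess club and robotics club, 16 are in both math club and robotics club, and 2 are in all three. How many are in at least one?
|A∪B∪C| = 44+36+64-4-18-16+2 = 108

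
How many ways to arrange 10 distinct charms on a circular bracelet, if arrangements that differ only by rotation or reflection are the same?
(10-1)!/2 = 362880/2 = 181440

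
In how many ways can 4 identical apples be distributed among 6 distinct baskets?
C(4+6-1, 6-1) = C(9, 5) = 126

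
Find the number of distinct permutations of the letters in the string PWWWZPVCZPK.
11! / (2! × 3! × 1! × 3! × 1! × 1!) = 554400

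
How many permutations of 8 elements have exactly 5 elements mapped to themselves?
Choose the 5 fixed points C(8,5) = 56, derange the rest: !3 = Σ_{j=0}^{3} (-1)^j·3!/j! = 6 - 6 + 3 - 1 = 2. Product = 56 × 2 = 112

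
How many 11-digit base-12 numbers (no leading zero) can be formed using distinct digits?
First digit: 11 choices (nonzero). Then descending: 11 × 11 × 10 × 9 × 8 × 7 × 6 × 5 × 4 × 3 × 2 = 439084800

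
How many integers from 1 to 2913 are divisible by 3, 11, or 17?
⌊2913/3⌋+⌊2913/11⌋+⌊2913/17⌋ - ⌊2913/33⌋-⌊2913/51⌋-⌊2913/187⌋ + ⌊2913/561⌋ = 971+264+171 - 88-57-15 + 5 = 1251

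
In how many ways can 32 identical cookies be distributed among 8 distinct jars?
C(32+8-1, 8-1) = C(39, 7) = 15380937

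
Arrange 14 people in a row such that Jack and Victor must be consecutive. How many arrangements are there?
Treat the 2 as one block: (14-2+1)! × 2! = 6227020800 × 2 = 12454041600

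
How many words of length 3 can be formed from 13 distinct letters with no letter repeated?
P(13,3) = 13!/(13-3)! = 1716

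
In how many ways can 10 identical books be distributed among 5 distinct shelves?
C(10+5-1, 5-1) = C(14, 4) = 1001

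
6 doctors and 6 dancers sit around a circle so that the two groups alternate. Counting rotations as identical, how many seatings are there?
Fix one of the doctors: (6-1)! ways for the remaining doctors, × 6! ways for the dancers = 120 × 720 = 86400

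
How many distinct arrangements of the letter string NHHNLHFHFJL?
11! / (1! × 2! × 4! × 2! × 2!) = 207900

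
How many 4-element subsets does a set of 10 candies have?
C(10,4) = 10!/(4!×6!) = 210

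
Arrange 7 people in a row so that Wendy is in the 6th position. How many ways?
Fix one position: (7-1)! = 720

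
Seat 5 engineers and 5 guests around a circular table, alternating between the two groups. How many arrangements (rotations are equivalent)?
Fix one of the engineers: (5-1)! ways for the remaining engineers, × 5! ways for the guests = 24 × 120 = 2880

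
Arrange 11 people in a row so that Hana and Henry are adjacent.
Treat as block: (11-1)! × 2! = 3628800 × 2 = 7257600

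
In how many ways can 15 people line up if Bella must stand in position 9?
Fix one position: (15-1)! = 87178291200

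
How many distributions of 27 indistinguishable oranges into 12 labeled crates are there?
C(27+12-1, 12-1) = C(38, 11) = 1203322288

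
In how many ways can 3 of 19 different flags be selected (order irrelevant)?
C(19,3) = 19!/(3!×16!) = 969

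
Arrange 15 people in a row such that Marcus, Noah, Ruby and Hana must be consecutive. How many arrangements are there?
Treat the 4 as one block: (15-4+1)! × 4! = 479001600 × 24 = 11496038400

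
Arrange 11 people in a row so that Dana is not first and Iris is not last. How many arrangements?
By inclusion-exclusion: 11! - 2×(11-1)! + (11-2)! = 39916800 - 7257600 + 362880 = 33022080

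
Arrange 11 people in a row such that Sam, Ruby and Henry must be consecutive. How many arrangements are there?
Treat the 3 as one block: (11-3+1)! × 3! = 362880 × 6 = 2177280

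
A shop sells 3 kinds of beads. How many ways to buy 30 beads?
C(30+3-1, 3-1) = C(32, 2) = 496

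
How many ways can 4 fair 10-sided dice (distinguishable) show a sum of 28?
Coefficient of x^28 in (x + x² + ... + x^10)^4. By inclusion-exclusion on dice exceeding 10: Σ_j (-1)^j C(4,j)·C(28-1-10j, 3) = C(4,0)·C(27,3) - C(4,1)·C(17,3) + C(4,2)·C(7,3) = 1·2925 - 4·680 + 6·35 = 415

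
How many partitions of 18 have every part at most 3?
Let r_j(i) = number of partitions of i into parts ≤ j, for i = 0..18. r_1(i) = 1 for all i; r_j(i) = r_{j-1}(i) + r_j(i-j). Rows j = 2..3: ≤2: 1 1 2 2 3 3 4 4 5 5 6 6 7 7 8 8 9 9 10; ≤3: 1 1 2 3 4 5 7 8 10 12 14 16 19 21 24 27 30 33 37. r_3(18) = 37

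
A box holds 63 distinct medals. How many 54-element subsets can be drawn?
C(63,54) = 63!/(54!×9!) = 23667689815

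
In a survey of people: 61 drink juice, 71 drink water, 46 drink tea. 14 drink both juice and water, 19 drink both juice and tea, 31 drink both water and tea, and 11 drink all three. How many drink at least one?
|A∪B∪C| = 61+71+46-14-19-31+11 = 125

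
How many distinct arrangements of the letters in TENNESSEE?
9! / (1! × 4! × 2! × 2!) = 3780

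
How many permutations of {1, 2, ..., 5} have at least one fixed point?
Complement of the derangements. !5 = Σ_{j=0}^{5} (-1)^j·5!/j! = 120 - 120 + 60 - 20 + 5 - 1 = 44. 5! - !5 = 120 - 44 = 76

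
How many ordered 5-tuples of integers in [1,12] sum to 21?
Coefficient of x^21 in (x + x² + ... + x^12)^5. By inclusion-exclusion on dice exceeding 12: Σ_j (-1)^j C(5,j)·C(21-1-12j, 4) = C(5,0)·C(20,4) - C(5,1)·C(8,4) = 1·4845 - 5·70 = 4495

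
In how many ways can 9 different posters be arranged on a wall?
9! = 362880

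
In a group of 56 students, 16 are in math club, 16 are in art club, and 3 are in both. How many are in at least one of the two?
|A∪B| = |A| + |B| - |A∩B| = 16 + 16 - 3 = 29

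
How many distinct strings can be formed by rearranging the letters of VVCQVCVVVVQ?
11! / (7! × 2! × 2!) = 1980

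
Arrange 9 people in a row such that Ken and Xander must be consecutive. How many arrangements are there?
Treat the 2 as one block: (9-2+1)! × 2! = 40320 × 2 = 80640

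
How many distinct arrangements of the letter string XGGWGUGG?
8! / (5! × 1! × 1! × 1!) = 336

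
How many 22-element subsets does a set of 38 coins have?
C(38,22) = 38!/(22!×16!) = 22239974430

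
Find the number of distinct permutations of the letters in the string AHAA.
4! / (3! × 1!) = 4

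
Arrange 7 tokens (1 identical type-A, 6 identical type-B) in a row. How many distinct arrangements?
7! / (1! × 6!) = 7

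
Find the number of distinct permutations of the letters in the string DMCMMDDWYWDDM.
13! / (2! × 1! × 1! × 5! × 4!) = 1081080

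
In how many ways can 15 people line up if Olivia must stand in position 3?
Fix one position: (15-1)! = 87178291200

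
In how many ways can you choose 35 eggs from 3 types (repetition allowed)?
C(35+3-1, 3-1) = C(37, 2) = 666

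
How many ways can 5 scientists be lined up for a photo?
5! = 120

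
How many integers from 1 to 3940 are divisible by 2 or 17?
⌊3940/2⌋ + ⌊3940/17⌋ - ⌊3940/34⌋ = 1970 + 231 - 115 = 2086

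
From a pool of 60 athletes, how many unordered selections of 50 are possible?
C(60,50) = 60!/(50!×10!) = 75394027566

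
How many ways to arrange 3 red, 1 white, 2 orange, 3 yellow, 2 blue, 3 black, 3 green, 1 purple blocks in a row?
18! / (3! × 1! × 2! × 3! × 2! × 3! × 3! × 1!) = 1235025792000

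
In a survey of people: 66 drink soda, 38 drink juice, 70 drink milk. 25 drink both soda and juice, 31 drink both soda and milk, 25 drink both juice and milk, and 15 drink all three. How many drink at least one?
|A∪B∪C| = 66+38+70-25-31-25+15 = 108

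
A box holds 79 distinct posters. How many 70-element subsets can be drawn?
C(79,70) = 79!/(70!×9!) = 205811513765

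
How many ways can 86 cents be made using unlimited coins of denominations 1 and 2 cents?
Coefficient of x^86 in 1/(1-x^1) · 1/(1-x^2). Use j coins of 2 for j = 0..⌊86/2⌋ = 43, the rest in 1s: 43 + 1 = 44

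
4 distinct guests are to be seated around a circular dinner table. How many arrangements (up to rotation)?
Circular: fix one position, arrange the rest. (4-1)! = 6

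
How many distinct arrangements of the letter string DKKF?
4! / (2! × 1! × 1!) = 12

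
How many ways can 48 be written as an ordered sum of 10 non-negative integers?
C(48+10-1, 10-1) = C(57, 9) = 8996462475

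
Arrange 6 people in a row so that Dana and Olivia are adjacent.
Treat as block: (6-1)! × 2! = 120 × 2 = 240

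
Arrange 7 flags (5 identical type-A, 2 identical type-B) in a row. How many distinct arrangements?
7! / (5! × 2!) = 21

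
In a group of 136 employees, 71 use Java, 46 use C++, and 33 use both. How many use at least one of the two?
|A∪B| = |A| + |B| - |A∩B| = 71 + 46 - 33 = 84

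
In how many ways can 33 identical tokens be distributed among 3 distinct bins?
C(33+3-1, 3-1) = C(35, 2) = 595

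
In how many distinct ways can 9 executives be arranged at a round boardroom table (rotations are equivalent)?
Circular: fix one position, arrange the rest. (9-1)! = 40320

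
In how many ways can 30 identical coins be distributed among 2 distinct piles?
C(30+2-1, 2-1) = C(31, 1) = 31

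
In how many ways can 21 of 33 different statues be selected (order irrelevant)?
C(33,21) = 33!/(21!×12!) = 354817320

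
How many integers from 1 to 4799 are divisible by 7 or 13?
⌊4799/7⌋ + ⌊4799/13⌋ - ⌊4799/91⌋ = 685 + 369 - 52 = 1002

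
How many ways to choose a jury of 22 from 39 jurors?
C(39,22) = 39!/(22!×17!) = 51021117810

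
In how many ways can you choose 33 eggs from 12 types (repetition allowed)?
C(33+12-1, 12-1) = C(44, 11) = 7669339132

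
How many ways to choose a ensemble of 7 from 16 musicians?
C(16,7) = 16!/(7!×9!) = 11440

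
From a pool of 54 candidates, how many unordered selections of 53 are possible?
C(54,53) = 54!/(53!×1!) = 54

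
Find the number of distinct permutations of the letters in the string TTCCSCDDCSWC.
12! / (2! × 2! × 1! × 2! × 5!) = 498960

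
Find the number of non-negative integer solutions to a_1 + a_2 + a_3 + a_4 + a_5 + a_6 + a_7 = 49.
C(49+7-1, 7-1) = C(55, 6) = 28989675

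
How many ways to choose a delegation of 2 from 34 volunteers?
C(34,2) = 34!/(2!×32!) = 561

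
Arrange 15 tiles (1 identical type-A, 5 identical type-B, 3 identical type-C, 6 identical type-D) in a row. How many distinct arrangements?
15! / (1! × 5! × 3! × 6!) = 2522520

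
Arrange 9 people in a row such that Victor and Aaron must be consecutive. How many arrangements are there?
Treat the 2 as one block: (9-2+1)! × 2! = 40320 × 2 = 80640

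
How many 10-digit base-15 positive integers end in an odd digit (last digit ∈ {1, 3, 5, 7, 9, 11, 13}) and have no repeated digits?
Last∈{1,3,5,7,9,11,13}. Last=0: 0. Last nonzero: 7×13×P(13,8) = 4722157440. Total = 4722157440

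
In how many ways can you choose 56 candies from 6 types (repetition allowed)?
C(56+6-1, 6-1) = C(61, 5) = 5949147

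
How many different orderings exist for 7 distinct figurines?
7! = 5040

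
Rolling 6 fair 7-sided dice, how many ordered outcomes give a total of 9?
Coefficient of x^9 in (x + x² + ... + x^7)^6. By inclusion-exclusion on dice exceeding 7: Σ_j (-1)^j C(6,j)·C(9-1-7j, 5) = C(6,0)·C(8,5) = 1·56 = 56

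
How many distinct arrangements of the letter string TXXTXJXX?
8! / (2! × 1! × 5!) = 168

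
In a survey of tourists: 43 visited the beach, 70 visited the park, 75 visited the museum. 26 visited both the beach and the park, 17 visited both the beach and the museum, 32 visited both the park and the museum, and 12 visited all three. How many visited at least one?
|A∪B∪C| = 43+70+75-26-17-32+12 = 125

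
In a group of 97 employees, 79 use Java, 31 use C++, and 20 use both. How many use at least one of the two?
|A∪B| = |A| + |B| - |A∩B| = 79 + 31 - 20 = 90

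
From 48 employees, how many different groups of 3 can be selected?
C(48,3) = 48!/(3!×45!) = 17296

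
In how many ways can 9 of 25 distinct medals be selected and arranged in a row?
P(25,9) = 25!/(25-9)! = 741354768000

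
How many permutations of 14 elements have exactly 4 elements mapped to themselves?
Choose the 4 fixed points C(14,4) = 1001, derange the rest: !10 = Σ_{j=0}^{10} (-1)^j·10!/j! = 3628800 - 3628800 + 1814400 - 604800 + 151200 - 30240 + 5040 - 720 + 90 - 10 + 1 = 1334961. Product = 1001 × 1334961 = 1336295961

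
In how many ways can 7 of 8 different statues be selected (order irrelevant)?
C(8,7) = 8!/(7!×1!) = 8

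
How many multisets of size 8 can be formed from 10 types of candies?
C(8+10-1, 10-1) = C(17, 9) = 24310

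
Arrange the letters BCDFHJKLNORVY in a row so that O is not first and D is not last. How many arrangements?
By inclusion-exclusion: 13! - 2×(13-1)! + (13-2)! = 6227020800 - 958003200 + 39916800 = 5308934400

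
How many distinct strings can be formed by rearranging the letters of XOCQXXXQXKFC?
12! / (1! × 2! × 1! × 2! × 1! × 5!) = 997920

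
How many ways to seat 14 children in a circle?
Circular: fix one position, arrange the rest. (14-1)! = 6227020800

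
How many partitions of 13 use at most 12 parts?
By conjugation, equals partitions of 13 into parts ≤ 12. Let r_j(i) = number of partitions of i into parts ≤ j, for i = 0..13. r_1(i) = 1 for all i; r_j(i) = r_{j-1}(i) + r_j(i-j). Rows j = 2..12: ≤2: 1 1 2 2 3 3 4 4 5 5 6 6 7 7; ≤3: 1 1 2 3 4 5 7 8 10 12 14 16 19 21; ≤4: 1 1 2 3 5 6 9 11 15 18 23 27 34 39; ≤5: 1 1 2 3 5 7 10 13 18 23 30 37 47 57; ≤6: 1 1 2 3 5 7 11 14 20 26 35 44 58 71; ≤7: 1 1 2 3 5 7 11 15 21 28 38 49 65 82; ≤8: 1 1 2 3 5 7 11 15 22 29 40 52 70 89; ≤9: 1 1 2 3 5 7 11 15 22 30 41 54 73 94; ≤10: 1 1 2 3 5 7 11 15 22 30 42 55 75 97; ≤11: 1 1 2 3 5 7 11 15 22 30 42 56 76 99; ≤12: 1 1 2 3 5 7 11 15 22 30 42 56 77 100. r_12(13) = 100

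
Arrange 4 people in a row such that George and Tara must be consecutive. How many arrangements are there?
Treat the 2 as one block: (4-2+1)! × 2! = 6 × 2 = 12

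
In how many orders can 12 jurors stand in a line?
12! = 479001600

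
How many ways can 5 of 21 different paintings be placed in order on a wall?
P(21,5) = 21!/(21-5)! = 2441880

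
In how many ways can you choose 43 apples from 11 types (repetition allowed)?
C(43+11-1, 11-1) = C(53, 10) = 19499099620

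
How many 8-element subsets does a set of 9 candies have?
C(9,8) = 9!/(8!×1!) = 9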